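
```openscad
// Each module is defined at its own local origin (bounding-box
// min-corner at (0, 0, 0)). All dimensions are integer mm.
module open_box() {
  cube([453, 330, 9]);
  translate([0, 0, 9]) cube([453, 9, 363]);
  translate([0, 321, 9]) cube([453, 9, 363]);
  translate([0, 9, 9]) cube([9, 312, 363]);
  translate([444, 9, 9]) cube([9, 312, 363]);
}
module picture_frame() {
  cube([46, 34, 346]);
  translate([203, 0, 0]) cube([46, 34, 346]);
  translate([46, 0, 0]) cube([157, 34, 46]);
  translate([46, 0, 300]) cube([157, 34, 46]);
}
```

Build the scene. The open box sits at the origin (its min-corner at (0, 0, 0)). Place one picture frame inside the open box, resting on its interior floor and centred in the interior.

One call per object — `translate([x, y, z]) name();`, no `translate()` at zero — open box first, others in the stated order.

open_box();
translate([102, 148, 9]) picture_frame();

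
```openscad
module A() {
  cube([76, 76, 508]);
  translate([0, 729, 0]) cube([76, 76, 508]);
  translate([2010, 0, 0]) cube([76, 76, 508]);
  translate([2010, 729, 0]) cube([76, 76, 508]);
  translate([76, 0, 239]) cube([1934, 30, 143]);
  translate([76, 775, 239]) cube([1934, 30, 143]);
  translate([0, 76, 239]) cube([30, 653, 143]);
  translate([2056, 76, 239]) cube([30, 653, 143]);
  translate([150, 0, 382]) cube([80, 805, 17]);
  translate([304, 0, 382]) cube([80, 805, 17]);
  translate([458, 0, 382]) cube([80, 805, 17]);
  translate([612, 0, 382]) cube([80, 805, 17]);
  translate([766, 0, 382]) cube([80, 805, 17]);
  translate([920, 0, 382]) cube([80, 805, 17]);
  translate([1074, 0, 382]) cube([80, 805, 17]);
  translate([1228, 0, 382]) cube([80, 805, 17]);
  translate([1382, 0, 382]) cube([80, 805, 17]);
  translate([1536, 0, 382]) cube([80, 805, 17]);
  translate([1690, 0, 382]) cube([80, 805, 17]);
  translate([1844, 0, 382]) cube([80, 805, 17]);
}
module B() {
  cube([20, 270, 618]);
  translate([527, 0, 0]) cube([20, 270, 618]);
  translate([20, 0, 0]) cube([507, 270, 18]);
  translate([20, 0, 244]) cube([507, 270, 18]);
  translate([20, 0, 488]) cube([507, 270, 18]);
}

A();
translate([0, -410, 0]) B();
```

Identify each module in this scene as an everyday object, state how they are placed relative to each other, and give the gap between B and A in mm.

A is a bed frame. B is a bookshelf. The bookshelf is on the floor beside the bed frame on its −y side. The gap between the bookshelf and the bed frame is 140 mm.

The bookshelf's nearest face is 140 mm from the bed frame's −y face.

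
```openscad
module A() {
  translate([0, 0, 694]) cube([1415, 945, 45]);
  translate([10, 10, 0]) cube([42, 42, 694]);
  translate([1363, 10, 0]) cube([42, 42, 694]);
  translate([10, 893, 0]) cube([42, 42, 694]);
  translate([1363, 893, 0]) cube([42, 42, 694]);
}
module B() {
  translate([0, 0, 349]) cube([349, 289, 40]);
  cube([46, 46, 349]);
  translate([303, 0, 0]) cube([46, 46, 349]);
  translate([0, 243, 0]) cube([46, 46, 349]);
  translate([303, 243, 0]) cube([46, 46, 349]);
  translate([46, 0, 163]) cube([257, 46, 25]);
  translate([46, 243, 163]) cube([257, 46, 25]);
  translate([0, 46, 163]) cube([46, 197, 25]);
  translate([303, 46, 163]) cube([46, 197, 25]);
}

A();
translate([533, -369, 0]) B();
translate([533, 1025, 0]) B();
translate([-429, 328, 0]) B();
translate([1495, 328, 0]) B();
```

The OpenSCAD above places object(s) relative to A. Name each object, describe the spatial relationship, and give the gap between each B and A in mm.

Each stool's nearest face is 80 mm from the table's bounding box.

A is a table. B is a stool. Four stools sit around the table at the −y, +y, −x, +x sides. The gap between each stool and the table is 80 mm.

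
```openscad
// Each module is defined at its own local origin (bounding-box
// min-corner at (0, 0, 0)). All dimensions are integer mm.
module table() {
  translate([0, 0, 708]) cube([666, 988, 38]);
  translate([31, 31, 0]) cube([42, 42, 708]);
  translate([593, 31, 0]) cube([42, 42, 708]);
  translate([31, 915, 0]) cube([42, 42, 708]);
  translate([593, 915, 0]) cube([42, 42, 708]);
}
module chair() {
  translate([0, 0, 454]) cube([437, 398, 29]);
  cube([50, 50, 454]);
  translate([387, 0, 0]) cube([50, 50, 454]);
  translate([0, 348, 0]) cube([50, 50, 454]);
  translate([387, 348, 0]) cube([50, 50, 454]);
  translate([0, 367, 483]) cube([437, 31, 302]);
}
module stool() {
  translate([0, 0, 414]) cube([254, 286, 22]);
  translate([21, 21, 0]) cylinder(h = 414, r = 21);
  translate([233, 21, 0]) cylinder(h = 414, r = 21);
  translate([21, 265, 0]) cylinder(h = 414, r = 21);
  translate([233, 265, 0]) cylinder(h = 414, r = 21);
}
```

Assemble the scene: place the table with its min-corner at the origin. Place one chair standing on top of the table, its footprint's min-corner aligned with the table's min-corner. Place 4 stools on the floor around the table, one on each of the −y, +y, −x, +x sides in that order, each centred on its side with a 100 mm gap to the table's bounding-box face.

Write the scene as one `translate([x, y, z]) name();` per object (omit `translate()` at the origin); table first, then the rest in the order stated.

table();
translate([0, 0, 746]) chair();
translate([206, -386, 0]) stool();
translate([206, 1088, 0]) stool();
translate([-354, 351, 0]) stool();
translate([766, 351, 0]) stool();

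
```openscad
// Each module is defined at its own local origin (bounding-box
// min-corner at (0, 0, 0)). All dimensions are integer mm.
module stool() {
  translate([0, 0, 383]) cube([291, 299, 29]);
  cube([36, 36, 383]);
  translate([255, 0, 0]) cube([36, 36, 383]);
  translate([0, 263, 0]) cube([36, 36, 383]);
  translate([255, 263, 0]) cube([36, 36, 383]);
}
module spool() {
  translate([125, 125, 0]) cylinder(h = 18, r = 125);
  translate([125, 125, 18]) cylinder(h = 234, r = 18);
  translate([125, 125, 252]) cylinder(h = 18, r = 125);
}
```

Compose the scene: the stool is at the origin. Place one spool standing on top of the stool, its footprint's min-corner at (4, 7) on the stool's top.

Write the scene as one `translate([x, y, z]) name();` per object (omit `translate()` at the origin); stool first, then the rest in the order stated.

stool();
translate([4, 7, 412]) spool();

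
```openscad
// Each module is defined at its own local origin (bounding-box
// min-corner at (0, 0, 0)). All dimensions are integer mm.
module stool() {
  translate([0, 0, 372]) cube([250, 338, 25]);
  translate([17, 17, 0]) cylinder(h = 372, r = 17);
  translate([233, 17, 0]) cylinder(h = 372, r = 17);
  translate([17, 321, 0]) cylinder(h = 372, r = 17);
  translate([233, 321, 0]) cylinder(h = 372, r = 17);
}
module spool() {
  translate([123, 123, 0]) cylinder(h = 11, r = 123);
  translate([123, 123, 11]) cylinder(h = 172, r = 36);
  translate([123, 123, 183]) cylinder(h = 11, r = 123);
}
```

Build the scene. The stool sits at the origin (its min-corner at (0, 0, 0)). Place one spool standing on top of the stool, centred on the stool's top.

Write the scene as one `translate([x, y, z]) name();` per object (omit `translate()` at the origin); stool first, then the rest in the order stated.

stool();
translate([2, 46, 397]) spool();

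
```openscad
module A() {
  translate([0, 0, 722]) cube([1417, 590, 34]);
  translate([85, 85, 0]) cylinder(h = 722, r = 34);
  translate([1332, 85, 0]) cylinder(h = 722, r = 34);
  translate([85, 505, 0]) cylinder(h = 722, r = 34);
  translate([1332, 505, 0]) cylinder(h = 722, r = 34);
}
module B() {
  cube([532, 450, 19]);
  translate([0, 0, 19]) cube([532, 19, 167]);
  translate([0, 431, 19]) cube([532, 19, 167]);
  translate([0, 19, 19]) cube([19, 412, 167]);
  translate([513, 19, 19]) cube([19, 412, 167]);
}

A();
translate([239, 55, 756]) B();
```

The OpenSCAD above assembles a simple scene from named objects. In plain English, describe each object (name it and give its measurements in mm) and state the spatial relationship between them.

A is a table: top 1417 mm (x) × 590 mm (y), 34 mm thick, upper face at z = 756 mm, on four round legs of 68 mm diameter, each leg's bounding box inset 51 mm from the nearest pair of top edges, running from z = 0 to the bottom of the top.

B is an open storage box with external size 532×450×186 mm and wall thickness 19 mm (the base is also 19 mm thick). The base covers the whole footprint; the four walls stand on the base, with the y-facing walls full-width and the x-facing walls fitting between their inner faces.

The open box is on top of the table.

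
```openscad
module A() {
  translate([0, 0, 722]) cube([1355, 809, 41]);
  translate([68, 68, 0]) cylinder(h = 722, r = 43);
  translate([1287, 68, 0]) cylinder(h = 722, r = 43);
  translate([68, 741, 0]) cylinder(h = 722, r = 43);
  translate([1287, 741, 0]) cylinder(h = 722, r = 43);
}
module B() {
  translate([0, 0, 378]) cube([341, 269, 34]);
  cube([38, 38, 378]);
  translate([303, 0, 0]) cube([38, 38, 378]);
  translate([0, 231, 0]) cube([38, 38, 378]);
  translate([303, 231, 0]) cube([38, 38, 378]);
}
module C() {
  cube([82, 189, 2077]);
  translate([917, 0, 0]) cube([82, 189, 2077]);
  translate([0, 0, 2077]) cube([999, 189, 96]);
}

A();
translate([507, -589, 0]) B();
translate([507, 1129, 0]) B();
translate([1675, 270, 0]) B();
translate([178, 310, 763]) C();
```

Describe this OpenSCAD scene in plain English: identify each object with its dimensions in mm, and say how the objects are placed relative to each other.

A is a rectangular dining table. The top is 1355×809×41 mm with its upper surface at z = 763 mm. It stands on four round legs of 86 mm diameter, each leg's bounding box inset 25 mm from the nearest pair of top edges, running from the floor to the underside of the top.

B is a simple wooden stool: a rectangular seat 341 mm (x) by 269 mm (y), 34 mm thick, top face at z = 412 mm, on four square legs, each 38×38 mm in cross-section. The legs rest on z = 0, each flush with a corner of the seat.

C is a door frame. The clear opening is 835 mm wide and 2077 mm high. Two 82 mm wide jambs, 189 mm deep, stand either side of the opening from the floor to the top of the opening. A 96 mm thick head sits across the top of both jambs, spanning the full outside width of the frame.

Three stools sit around the table at the −y, +y, +x sides. The door frame is on top of the table, centred.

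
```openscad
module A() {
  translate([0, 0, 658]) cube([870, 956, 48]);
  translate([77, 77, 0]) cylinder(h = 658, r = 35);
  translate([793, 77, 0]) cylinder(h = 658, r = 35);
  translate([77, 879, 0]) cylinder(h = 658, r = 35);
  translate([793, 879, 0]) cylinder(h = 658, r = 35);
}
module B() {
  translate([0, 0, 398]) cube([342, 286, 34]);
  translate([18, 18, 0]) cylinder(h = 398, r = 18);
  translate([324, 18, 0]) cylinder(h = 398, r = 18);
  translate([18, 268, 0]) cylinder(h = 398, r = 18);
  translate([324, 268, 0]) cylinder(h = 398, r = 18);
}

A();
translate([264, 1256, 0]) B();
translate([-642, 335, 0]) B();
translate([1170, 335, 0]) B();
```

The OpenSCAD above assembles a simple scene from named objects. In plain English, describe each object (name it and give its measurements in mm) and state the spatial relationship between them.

A is a table with a 870×956 mm rectangular top, 48 mm thick, top surface at z = 706 mm, supported by four round legs of 70 mm diameter, each leg's bounding box inset 42 mm from the nearest pair of top edges, running from the floor.

B is a simple wooden stool: a rectangular seat 342 mm (x) by 286 mm (y), 34 mm thick, top face at z = 432 mm, on four round legs, each 36 mm in diameter. The legs rest on z = 0, each leg's axis is inset half a diameter from the nearest pair of seat edges (so the leg's bounding box is flush with the corner).

Three stools sit around the table at the +y, −x, +x sides.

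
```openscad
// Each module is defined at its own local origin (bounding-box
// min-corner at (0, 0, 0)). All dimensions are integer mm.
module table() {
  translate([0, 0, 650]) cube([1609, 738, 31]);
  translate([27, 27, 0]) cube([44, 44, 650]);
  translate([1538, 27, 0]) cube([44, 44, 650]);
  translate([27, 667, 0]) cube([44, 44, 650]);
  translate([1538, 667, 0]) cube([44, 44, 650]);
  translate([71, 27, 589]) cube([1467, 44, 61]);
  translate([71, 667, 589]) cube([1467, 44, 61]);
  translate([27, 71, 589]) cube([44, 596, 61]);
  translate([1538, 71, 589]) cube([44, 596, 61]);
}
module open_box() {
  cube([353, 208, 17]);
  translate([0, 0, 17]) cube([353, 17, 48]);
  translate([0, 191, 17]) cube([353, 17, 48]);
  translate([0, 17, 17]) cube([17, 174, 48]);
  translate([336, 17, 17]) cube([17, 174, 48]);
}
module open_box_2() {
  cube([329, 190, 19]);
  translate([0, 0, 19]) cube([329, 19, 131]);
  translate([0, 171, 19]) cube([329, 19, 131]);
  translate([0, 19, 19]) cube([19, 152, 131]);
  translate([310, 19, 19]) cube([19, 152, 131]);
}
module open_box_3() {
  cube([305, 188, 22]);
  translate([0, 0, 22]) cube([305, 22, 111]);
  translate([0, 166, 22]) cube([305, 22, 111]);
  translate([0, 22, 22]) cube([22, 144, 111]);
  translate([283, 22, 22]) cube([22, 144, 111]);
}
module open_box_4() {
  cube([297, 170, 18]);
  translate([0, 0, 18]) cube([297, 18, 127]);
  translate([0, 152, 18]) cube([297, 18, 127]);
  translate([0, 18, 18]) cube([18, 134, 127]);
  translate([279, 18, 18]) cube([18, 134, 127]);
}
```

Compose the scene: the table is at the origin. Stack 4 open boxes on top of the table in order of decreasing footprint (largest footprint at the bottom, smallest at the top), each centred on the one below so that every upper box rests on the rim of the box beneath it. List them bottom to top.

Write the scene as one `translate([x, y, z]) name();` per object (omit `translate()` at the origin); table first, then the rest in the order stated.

table();
translate([628, 265, 681]) open_box();
translate([640, 274, 746]) open_box_2();
translate([652, 275, 896]) open_box_3();
translate([656, 284, 1029]) open_box_4();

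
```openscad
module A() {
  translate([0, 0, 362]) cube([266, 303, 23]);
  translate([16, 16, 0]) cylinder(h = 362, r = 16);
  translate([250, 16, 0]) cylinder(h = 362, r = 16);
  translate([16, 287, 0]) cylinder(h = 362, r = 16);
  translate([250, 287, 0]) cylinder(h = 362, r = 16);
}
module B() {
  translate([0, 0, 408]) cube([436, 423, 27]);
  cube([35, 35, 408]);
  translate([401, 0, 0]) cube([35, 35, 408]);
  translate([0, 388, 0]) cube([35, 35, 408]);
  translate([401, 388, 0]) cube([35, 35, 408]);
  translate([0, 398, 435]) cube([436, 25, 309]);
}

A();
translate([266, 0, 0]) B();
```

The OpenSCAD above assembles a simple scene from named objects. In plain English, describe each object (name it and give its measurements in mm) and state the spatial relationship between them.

A is a simple wooden stool: a rectangular seat 266 mm (x) by 303 mm (y), 23 mm thick, top face at z = 385 mm, on four round legs, each 32 mm in diameter. The legs rest on z = 0, each leg's axis is inset half a diameter from the nearest pair of seat edges (so the leg's bounding box is flush with the corner).

B is a chair. The seat is a 436×423×27 mm slab with its top at z = 435 mm, on four 35×35 mm corner legs (flush with the seat edges, standing on z = 0). A flat backrest 25 mm thick, 309 mm tall, spans the full seat width and rises from the seat top along its +y edge, rear face flush with the rear of the seat.

The chair is against the stool's +x side, with their −y faces flush.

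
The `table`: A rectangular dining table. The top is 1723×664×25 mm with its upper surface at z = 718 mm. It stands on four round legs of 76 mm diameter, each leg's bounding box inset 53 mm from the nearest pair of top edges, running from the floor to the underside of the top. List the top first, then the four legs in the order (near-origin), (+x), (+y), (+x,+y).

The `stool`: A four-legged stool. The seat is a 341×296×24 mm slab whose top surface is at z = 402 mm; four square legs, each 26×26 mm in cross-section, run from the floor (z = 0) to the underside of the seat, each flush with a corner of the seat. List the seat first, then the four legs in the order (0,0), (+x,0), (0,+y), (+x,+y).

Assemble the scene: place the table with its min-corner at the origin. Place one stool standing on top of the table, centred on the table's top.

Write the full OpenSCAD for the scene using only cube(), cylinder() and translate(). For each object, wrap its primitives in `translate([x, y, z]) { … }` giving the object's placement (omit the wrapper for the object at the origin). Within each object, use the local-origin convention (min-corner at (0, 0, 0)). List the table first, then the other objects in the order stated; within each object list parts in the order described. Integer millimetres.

translate([0, 0, 693]) cube([1723, 664, 25]);
translate([91, 91, 0]) cylinder(h = 693, r = 38);
translate([1632, 91, 0]) cylinder(h = 693, r = 38);
translate([91, 573, 0]) cylinder(h = 693, r = 38);
translate([1632, 573, 0]) cylinder(h = 693, r = 38);
translate([691, 184, 718]) {
  translate([0, 0, 378]) cube([341, 296, 24]);
  cube([26, 26, 378]);
  translate([315, 0, 0]) cube([26, 26, 378]);
  translate([0, 270, 0]) cube([26, 26, 378]);
  translate([315, 270, 0]) cube([26, 26, 378]);
}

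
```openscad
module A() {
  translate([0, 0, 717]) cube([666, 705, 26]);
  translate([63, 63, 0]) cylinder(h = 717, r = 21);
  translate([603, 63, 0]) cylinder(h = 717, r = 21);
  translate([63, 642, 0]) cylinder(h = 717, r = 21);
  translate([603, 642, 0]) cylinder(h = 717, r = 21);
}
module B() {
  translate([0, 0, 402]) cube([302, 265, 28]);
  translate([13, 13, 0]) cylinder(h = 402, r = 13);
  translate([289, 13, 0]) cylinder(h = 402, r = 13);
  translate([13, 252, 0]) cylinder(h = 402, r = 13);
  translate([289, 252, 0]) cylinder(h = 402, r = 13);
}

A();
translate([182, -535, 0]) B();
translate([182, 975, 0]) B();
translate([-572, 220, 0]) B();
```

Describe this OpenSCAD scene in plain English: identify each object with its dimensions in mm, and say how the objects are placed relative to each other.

A is a table with a 666×705 mm rectangular top, 26 mm thick, top surface at z = 743 mm, supported by four round legs of 42 mm diameter, each leg's bounding box inset 42 mm from the nearest pair of top edges, running from the floor.

B is a four-legged stool. The seat is 302×265 mm, 28 mm thick, top at z = 430 mm. It stands on four round legs, each 26 mm in diameter, from z = 0 to the seat underside, each leg's axis is inset half a diameter from the nearest pair of seat edges (so the leg's bounding box is flush with the corner).

Three stools sit around the table at the −y, +y, −x sides.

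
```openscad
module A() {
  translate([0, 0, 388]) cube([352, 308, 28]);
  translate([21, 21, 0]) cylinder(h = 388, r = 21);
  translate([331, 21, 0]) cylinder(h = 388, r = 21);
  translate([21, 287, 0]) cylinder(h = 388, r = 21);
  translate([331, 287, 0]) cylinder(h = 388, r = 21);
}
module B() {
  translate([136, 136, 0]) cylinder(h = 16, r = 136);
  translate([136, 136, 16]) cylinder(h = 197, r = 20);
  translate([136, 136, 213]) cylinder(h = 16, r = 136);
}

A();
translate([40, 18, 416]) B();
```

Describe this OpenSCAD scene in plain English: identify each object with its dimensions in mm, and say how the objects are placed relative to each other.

A is a four-legged stool. The seat is 352×308 mm, 28 mm thick, top at z = 416 mm. It stands on four round legs, each 42 mm in diameter, from z = 0 to the seat underside, each leg's axis is inset half a diameter from the nearest pair of seat edges (so the leg's bounding box is flush with the corner).

B is a spool: two coaxial disc flanges of radius 136 mm and thickness 16 mm, joined by a core cylinder of radius 20 mm and height 197 mm. The lower flange rests on z = 0 and the three cylinders share a vertical axis.

The spool is on top of the stool, centred.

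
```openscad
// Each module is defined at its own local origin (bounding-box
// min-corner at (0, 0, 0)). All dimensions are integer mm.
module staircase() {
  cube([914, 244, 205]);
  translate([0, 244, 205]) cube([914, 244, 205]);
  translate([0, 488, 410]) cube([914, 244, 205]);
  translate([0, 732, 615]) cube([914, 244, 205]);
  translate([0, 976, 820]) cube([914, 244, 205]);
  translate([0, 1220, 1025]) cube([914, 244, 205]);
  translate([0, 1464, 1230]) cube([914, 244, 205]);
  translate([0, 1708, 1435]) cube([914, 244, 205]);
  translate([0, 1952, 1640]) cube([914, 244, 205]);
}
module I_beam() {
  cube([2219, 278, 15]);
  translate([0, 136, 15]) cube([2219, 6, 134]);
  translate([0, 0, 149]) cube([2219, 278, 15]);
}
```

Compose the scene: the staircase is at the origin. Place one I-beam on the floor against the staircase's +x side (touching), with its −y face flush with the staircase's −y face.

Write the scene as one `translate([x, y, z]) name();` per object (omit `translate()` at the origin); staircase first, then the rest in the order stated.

staircase();
translate([914, 0, 0]) I_beam();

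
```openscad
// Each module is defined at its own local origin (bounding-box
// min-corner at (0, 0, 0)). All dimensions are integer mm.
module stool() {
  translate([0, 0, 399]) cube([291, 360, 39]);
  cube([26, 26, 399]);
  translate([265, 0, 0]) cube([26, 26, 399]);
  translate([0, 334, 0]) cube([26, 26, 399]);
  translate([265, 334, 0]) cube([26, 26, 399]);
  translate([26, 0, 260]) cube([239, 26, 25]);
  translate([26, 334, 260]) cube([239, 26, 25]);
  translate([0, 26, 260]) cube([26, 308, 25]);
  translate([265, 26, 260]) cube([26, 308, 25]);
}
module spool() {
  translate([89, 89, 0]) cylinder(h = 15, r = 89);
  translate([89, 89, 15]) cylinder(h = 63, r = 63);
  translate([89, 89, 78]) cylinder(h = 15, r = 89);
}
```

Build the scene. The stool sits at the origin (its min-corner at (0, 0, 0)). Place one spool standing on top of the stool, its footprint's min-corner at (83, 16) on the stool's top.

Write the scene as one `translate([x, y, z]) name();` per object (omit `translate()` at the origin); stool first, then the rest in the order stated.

stool();
translate([83, 16, 438]) spool();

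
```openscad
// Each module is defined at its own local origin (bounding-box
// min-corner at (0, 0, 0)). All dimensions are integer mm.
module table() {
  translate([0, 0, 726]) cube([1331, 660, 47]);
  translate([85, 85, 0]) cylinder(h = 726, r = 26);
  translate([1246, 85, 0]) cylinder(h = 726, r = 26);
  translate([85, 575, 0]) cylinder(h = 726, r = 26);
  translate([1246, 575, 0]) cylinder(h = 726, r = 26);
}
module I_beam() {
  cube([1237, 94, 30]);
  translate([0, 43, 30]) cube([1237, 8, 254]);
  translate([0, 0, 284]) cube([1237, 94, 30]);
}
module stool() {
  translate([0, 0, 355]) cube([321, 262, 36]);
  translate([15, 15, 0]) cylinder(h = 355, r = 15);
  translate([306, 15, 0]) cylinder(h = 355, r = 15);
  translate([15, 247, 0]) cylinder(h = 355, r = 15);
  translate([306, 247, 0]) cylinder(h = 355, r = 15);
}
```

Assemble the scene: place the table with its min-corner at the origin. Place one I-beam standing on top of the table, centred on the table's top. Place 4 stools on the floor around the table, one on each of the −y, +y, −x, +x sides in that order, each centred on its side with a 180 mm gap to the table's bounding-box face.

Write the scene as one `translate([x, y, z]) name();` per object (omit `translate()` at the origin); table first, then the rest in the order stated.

table();
translate([47, 283, 773]) I_beam();
translate([505, -442, 0]) stool();
translate([505, 840, 0]) stool();
translate([-501, 199, 0]) stool();
translate([1511, 199, 0]) stool();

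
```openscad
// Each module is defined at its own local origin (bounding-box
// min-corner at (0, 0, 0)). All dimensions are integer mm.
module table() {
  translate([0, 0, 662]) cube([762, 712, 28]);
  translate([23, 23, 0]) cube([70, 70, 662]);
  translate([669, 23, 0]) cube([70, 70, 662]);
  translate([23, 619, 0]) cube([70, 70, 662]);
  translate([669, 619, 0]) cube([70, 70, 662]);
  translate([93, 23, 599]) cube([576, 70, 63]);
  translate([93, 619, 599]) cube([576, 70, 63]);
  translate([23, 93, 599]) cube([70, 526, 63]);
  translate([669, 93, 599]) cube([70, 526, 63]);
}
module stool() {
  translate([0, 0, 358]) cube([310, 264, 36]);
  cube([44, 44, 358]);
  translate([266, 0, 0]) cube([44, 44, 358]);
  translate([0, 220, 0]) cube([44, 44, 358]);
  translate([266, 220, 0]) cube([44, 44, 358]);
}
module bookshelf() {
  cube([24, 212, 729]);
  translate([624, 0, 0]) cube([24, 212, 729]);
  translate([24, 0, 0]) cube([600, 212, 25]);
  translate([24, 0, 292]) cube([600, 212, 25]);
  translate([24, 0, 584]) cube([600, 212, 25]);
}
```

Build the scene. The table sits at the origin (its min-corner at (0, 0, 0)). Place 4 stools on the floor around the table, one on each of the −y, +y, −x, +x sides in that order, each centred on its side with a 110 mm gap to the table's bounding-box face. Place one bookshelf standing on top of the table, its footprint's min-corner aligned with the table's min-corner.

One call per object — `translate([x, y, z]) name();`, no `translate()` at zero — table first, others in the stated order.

table();
translate([226, -374, 0]) stool();
translate([226, 822, 0]) stool();
translate([-420, 224, 0]) stool();
translate([872, 224, 0]) stool();
translate([0, 0, 690]) bookshelf();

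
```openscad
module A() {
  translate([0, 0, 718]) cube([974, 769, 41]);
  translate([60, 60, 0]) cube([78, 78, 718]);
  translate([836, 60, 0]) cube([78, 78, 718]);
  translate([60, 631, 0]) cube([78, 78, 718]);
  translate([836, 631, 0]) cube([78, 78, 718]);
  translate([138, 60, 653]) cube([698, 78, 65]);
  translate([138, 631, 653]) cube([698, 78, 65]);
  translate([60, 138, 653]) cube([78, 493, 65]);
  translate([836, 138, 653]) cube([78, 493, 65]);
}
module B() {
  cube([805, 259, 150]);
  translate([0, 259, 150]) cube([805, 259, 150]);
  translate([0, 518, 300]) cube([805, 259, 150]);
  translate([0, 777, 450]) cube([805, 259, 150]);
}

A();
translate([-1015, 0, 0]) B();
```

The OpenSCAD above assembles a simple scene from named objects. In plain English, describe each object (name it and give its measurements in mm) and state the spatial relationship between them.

A is a table with a 974×769 mm rectangular top, 41 mm thick, top surface at z = 759 mm, supported by four 78×78 mm square legs, each inset 60 mm from the nearest pair of top edges, running from the floor. Four apron rails, 78 mm thick and 65 mm tall, run between adjacent legs with their top edges flush with the underside of the top and their outer faces flush with the legs' outer faces.

B is a straight staircase of 4 solid steps. Each step is 805 mm wide (x), 259 mm deep (y, the going) and 150 mm tall (the rise). The first step rests on the floor; each subsequent step sits one going further in +y and one rise higher in +z, directly behind and above the previous step with no overlap.

The staircase is on the floor beside the table on its −x side.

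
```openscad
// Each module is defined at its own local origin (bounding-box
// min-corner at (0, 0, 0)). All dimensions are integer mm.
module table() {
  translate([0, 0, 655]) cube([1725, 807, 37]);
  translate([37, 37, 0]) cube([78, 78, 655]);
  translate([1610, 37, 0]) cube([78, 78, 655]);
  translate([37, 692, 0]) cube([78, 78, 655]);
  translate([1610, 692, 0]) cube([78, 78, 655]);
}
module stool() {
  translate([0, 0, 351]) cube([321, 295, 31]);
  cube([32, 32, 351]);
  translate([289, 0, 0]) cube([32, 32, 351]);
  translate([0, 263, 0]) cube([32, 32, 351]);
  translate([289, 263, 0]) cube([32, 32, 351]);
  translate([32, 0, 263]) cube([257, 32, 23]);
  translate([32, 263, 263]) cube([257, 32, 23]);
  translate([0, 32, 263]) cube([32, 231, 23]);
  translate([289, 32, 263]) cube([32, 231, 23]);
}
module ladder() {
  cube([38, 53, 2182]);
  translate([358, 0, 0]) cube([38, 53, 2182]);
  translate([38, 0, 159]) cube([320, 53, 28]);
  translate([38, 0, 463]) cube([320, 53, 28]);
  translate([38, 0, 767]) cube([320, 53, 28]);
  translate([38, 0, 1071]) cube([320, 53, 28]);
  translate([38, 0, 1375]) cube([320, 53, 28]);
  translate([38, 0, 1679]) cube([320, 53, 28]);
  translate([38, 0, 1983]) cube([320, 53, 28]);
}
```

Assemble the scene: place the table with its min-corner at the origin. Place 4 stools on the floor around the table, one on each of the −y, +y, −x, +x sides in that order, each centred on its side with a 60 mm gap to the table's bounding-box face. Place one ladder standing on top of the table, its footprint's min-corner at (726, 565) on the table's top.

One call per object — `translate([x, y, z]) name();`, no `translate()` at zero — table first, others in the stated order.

table();
translate([702, -355, 0]) stool();
translate([702, 867, 0]) stool();
translate([-381, 256, 0]) stool();
translate([1785, 256, 0]) stool();
translate([726, 565, 692]) ladder();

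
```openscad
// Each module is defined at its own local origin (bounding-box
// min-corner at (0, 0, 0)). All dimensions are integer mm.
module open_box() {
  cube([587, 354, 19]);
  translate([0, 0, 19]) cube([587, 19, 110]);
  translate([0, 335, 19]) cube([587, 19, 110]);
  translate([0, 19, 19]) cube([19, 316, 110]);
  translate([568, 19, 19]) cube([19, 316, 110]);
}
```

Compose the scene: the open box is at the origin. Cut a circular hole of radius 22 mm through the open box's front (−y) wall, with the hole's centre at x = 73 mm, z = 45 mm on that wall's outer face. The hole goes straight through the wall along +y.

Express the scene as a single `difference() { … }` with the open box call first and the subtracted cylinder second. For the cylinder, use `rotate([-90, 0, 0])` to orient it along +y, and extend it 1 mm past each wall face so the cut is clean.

difference() {
  open_box();
  translate([73, -1, 45]) rotate([-90, 0, 0]) cylinder(h = 21, r = 22);
}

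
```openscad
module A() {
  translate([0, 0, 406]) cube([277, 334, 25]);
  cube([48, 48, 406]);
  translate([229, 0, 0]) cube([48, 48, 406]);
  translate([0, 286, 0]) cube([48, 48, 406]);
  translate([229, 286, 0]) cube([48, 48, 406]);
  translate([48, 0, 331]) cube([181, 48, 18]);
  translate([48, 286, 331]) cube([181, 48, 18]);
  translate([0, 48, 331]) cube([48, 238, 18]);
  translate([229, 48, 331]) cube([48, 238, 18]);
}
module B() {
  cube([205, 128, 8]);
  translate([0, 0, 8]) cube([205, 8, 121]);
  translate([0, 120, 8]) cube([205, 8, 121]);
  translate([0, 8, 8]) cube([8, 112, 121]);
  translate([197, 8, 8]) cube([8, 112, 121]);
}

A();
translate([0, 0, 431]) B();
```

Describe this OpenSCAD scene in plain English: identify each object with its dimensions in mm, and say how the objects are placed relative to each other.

A is a simple wooden stool: a rectangular seat 277 mm (x) by 334 mm (y), 25 mm thick, top face at z = 431 mm, on four square legs, each 48×48 mm in cross-section. The legs rest on z = 0, each flush with a corner of the seat. Four stretchers, 48 mm wide and 18 mm tall, connect adjacent legs with their undersides at z = 331 mm, each running between the inner faces of the legs it joins and aligned with the legs' outer faces on the other axis.

B is an open-topped rectangular box: outside dimensions 205×128×129 mm, with a uniform wall and base thickness of 8 mm. The base is a full 205×128 slab on the floor; four walls sit on top of the base. The front and back walls (the −y and +y sides) span the full width; the two side walls fit between them.

The open box is on top of the stool.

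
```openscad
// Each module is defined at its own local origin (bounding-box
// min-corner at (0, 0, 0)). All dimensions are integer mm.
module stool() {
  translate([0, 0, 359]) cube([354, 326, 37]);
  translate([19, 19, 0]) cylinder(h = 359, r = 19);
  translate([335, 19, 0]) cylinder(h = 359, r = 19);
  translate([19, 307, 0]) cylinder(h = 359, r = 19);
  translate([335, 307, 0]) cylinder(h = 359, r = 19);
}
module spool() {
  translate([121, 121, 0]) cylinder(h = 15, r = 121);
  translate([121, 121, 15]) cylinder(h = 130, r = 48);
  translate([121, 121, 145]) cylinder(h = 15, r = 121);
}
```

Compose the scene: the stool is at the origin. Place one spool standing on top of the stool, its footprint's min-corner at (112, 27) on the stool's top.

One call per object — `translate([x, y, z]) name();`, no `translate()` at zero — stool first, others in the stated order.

stool();
translate([112, 27, 396]) spool();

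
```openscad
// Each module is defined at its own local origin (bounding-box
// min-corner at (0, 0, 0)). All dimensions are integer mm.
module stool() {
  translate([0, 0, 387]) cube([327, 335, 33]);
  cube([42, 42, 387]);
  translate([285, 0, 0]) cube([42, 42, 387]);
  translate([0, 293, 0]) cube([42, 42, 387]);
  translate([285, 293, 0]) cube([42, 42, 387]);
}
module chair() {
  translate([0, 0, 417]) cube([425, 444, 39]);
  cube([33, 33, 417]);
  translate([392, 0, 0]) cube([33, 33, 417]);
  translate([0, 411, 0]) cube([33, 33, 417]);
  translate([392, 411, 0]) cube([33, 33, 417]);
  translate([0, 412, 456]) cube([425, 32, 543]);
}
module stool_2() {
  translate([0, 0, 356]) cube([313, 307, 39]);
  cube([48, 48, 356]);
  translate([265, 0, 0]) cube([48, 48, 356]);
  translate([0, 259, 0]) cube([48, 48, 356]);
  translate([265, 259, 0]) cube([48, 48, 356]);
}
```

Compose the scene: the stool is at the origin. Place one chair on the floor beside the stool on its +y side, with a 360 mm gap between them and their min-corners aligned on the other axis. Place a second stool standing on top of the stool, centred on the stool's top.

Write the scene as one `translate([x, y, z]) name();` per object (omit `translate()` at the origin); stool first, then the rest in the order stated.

stool();
translate([0, 695, 0]) chair();
translate([7, 14, 420]) stool_2();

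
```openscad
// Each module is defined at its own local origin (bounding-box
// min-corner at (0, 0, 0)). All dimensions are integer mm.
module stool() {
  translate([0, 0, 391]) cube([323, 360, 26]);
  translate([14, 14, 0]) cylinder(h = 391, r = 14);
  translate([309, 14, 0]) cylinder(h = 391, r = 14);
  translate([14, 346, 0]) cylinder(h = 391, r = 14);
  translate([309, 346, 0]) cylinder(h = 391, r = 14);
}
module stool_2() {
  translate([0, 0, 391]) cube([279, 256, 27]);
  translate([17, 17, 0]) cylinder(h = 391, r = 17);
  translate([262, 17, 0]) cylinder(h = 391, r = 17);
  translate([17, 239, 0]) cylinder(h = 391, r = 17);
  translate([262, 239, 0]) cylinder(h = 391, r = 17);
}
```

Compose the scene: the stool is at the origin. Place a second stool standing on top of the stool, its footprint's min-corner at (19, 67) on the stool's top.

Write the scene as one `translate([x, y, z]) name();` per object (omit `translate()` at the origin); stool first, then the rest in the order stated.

stool();
translate([19, 67, 417]) stool_2();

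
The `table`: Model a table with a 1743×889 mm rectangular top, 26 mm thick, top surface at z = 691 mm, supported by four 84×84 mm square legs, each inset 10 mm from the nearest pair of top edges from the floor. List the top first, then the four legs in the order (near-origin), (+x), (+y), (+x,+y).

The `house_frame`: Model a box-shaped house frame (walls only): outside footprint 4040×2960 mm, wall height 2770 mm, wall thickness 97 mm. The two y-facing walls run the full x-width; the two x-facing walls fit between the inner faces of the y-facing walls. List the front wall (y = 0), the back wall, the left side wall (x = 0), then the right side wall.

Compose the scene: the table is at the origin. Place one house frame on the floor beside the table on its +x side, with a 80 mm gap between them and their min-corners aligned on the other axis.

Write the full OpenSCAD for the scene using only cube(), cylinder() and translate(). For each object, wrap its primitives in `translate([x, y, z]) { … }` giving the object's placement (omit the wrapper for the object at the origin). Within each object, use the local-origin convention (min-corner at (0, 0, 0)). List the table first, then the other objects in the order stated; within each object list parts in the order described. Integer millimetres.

translate([0, 0, 665]) cube([1743, 889, 26]);
translate([10, 10, 0]) cube([84, 84, 665]);
translate([1649, 10, 0]) cube([84, 84, 665]);
translate([10, 795, 0]) cube([84, 84, 665]);
translate([1649, 795, 0]) cube([84, 84, 665]);
translate([1823, 0, 0]) {
  cube([4040, 97, 2770]);
  translate([0, 2863, 0]) cube([4040, 97, 2770]);
  translate([0, 97, 0]) cube([97, 2766, 2770]);
  translate([3943, 97, 0]) cube([97, 2766, 2770]);
}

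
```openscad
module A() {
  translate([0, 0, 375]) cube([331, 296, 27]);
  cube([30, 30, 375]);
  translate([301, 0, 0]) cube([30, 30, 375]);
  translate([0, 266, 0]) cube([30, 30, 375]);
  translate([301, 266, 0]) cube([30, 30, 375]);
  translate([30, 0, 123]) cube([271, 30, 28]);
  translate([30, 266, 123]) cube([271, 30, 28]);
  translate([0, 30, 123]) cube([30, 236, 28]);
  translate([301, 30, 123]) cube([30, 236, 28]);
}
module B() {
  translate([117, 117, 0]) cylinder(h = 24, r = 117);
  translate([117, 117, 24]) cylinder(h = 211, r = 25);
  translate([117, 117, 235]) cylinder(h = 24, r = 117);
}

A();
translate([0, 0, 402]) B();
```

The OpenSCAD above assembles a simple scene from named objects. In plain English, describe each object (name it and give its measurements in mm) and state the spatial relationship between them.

A is a four-legged stool. The seat is a 331×296×27 mm slab whose top surface is at z = 402 mm; four square legs, each 30×30 mm in cross-section, run from the floor (z = 0) to the underside of the seat, each flush with a corner of the seat. Four stretchers, 30 mm wide and 28 mm tall, connect adjacent legs with their undersides at z = 123 mm, each running between the inner faces of the legs it joins and aligned with the legs' outer faces on the other axis.

B is a spool: two coaxial disc flanges of radius 117 mm and thickness 24 mm, joined by a core cylinder of radius 25 mm and height 211 mm. The lower flange rests on z = 0 and the three cylinders share a vertical axis.

The spool is on top of the stool.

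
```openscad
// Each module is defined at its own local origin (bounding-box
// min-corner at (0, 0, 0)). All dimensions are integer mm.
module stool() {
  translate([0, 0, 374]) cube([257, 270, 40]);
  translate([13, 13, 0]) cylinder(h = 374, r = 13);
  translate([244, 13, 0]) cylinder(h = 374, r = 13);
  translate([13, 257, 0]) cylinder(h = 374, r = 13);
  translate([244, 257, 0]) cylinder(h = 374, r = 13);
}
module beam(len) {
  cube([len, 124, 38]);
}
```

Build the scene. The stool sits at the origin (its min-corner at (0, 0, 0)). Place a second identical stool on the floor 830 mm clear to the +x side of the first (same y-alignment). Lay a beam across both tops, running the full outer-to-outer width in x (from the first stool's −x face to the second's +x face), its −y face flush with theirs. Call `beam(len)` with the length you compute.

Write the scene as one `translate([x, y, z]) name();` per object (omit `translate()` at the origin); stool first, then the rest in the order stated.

stool();
translate([1087, 0, 0]) stool();
translate([0, 0, 414]) beam(1344);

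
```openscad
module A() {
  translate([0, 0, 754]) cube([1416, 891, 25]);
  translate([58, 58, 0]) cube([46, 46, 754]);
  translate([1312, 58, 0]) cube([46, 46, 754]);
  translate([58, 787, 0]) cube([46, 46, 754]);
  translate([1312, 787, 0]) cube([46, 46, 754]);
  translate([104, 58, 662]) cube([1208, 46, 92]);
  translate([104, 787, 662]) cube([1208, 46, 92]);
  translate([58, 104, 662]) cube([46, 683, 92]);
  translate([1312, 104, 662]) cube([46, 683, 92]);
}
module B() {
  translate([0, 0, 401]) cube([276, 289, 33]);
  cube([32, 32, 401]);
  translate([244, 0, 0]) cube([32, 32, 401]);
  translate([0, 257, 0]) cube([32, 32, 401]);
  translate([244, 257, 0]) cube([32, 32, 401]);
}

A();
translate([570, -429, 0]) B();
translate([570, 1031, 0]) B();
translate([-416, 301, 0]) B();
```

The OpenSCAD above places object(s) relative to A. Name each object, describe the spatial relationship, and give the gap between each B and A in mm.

A is a table. B is a stool. Three stools sit around the table at the −y, +y, −x sides. The gap between each stool and the table is 140 mm.

Each stool's nearest face is 140 mm from the table's bounding box.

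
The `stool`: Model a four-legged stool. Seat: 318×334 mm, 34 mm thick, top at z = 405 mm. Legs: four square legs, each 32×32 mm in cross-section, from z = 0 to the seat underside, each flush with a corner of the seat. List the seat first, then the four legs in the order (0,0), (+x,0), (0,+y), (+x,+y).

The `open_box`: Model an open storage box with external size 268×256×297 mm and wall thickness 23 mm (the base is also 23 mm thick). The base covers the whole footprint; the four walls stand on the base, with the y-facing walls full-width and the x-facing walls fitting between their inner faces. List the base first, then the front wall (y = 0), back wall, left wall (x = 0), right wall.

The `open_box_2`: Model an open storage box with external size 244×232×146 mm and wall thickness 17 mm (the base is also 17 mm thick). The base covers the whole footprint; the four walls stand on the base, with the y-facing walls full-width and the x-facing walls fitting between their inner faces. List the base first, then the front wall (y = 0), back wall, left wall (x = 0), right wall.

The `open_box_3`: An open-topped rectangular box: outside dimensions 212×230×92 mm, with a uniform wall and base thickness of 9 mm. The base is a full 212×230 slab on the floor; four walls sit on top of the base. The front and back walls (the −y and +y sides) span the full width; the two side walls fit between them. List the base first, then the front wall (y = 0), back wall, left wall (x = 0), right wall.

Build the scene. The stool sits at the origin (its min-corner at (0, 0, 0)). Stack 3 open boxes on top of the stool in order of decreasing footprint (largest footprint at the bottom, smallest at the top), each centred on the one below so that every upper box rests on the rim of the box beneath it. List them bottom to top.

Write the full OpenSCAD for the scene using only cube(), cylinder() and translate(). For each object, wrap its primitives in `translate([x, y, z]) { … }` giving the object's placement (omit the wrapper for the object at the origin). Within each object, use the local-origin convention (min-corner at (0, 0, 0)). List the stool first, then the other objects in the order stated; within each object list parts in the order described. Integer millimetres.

translate([0, 0, 371]) cube([318, 334, 34]);
cube([32, 32, 371]);
translate([286, 0, 0]) cube([32, 32, 371]);
translate([0, 302, 0]) cube([32, 32, 371]);
translate([286, 302, 0]) cube([32, 32, 371]);
translate([25, 39, 405]) {
  cube([268, 256, 23]);
  translate([0, 0, 23]) cube([268, 23, 274]);
  translate([0, 233, 23]) cube([268, 23, 274]);
  translate([0, 23, 23]) cube([23, 210, 274]);
  translate([245, 23, 23]) cube([23, 210, 274]);
}
translate([37, 51, 702]) {
  cube([244, 232, 17]);
  translate([0, 0, 17]) cube([244, 17, 129]);
  translate([0, 215, 17]) cube([244, 17, 129]);
  translate([0, 17, 17]) cube([17, 198, 129]);
  translate([227, 17, 17]) cube([17, 198, 129]);
}
translate([53, 52, 848]) {
  cube([212, 230, 9]);
  translate([0, 0, 9]) cube([212, 9, 83]);
  translate([0, 221, 9]) cube([212, 9, 83]);
  translate([0, 9, 9]) cube([9, 212, 83]);
  translate([203, 9, 9]) cube([9, 212, 83]);
}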